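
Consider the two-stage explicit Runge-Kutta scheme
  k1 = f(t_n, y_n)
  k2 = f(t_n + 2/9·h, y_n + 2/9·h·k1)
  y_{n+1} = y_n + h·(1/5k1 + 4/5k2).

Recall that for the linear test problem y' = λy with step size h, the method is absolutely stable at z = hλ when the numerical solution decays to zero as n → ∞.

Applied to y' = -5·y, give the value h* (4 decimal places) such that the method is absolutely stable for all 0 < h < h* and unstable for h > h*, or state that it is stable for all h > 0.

Set f=λy, z=hλ:
  k1=λy_n ⇒ h·k1=z·y_n;  k2=λ(1+2/9z)y_n ⇒ h·k2=z(1+2/9z)y_n
  y_{n+1}/y_n = 1 + 1/5z + 4/5z(1+2/9z) = 1 + z + 8/45z²
  Hence R(z) = 1 + z + 8/45z².

Need |R(x)|<1, x<0.
x=-1.2: |R|=0.0560
R=1: x+8/45x²=0 ⇒ x=−45/8=-5.6250; min R=1−1/(4·8/45)=-0.4062>−1
Confirm numerically:
  x=-5.329: |R|=0.71958 <1
  x=-5.206: |R|=0.61221 <1
  x=-3.432: |R|=0.33802 <1
  x=-3.361: |R|=0.35277 <1
  x=-6.173: |R|=1.60139 >1
  x=-6.046: |R|=1.45251 >1
  x=-5.818: |R|=1.19962 >1
Interval (-5.6250, 0).

(-5.6250,0); λ=-5 ⇒ h* = (45/8)/5 = 1.1250.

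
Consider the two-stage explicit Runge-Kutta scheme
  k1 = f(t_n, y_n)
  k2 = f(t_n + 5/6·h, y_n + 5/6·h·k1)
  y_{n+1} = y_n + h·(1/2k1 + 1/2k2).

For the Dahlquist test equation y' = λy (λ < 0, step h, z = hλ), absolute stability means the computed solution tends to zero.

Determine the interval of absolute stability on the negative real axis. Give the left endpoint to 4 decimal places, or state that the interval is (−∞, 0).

(-2.4000, 0).

On y'=λy, z=hλ:
  k1=λy_n ⇒ h·k1=z·y_n;  k2=λ(1+5/6z)y_n ⇒ h·k2=z(1+5/6z)y_n
  y_{n+1}/y_n = 1 + 1/2z + 1/2z(1+5/6z) = 1 + z + 5/12z²
  ⇒ R(z) = 1 + z + 5/12z².

Find x<0 with |R(x)|<1.
x=-0.53: |R|=0.5870
R=1: x+5/12x²=0 ⇒ x=−12/5=-2.4000; min R=1−1/(4·5/12)=0.4000>−1
Confirm numerically:
  x=-2.317: |R|=0.91987 <1
  x=-2.290: |R|=0.89504 <1
  x=-1.936: |R|=0.62571 <1
  x=-2.882: |R|=1.57880 >1
  x=-2.758: |R|=1.41140 >1
  x=-2.536: |R|=1.14371 >1
Stable set (-2.4000, 0).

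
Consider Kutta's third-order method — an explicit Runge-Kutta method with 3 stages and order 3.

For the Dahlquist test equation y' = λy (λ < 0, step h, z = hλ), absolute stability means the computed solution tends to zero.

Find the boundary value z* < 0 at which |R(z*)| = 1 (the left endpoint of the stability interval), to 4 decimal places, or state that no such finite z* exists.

On y'=λy, z=hλ:
  order 3, 3-stage ⇒ R(z)=1+z+z^2/2+z^3/6
  (e.g. R(-0.48)=0.61677, |R|=0.61677)

Boundary: |R(x)|=1, x<0.
x=-0.48: |R|=0.6168
|R(-1.94)|=0.2751 |R(-1.29)|=0.1843 |R(-1.14)|=0.2629
Bisect:
  x_lo=-3.3015 |R|=2.8493  x_hi=-0.1348 |R|=0.8738
  mid=-1.71818 |R|=0.08750 →hi
  mid=-2.50985 |R|=0.99525 →hi
  mid=-2.90569 |R|=1.77297 →lo
  mid=-2.70777 |R|=1.35066 →lo
  mid=-2.60881 |R|=1.16508 →lo
  mid=-2.55933 |R|=1.07826 →lo
  mid=-2.53459 |R|=1.03628 →lo
  ...
  [-2.51275,-2.51256] ⇒ x*=-2.5127
So |R|<1 on (-2.5127, 0).

z* = -2.5127.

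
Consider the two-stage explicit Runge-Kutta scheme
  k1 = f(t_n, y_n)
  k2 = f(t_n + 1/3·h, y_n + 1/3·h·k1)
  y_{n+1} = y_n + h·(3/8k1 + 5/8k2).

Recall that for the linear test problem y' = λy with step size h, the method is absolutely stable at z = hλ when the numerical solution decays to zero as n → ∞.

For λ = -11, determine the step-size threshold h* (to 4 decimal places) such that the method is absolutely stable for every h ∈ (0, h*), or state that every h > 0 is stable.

On y'=λy, z=hλ:
  k1=λy_n ⇒ h·k1=z·y_n;  k2=λ(1+1/3z)y_n ⇒ h·k2=z(1+1/3z)y_n
  y_{n+1}/y_n = 1 + 3/8z + 5/8z(1+1/3z) = 1 + z + 5/24z²
  ⇒ R(z) = 1 + z + 5/24z².

Find x<0 with |R(x)|<1.
x=-0.94: |R|=0.2441
R=1: x+5/24x²=0 ⇒ x=−24/5=-4.8000; min R=1−1/(4·5/24)=-0.2000>−1
Confirm numerically:
  x=-4.204: |R|=0.47800 <1
  x=-3.586: |R|=0.09304 <1
  x=-2.006: |R|=0.16766 <1
  x=-5.392: |R|=1.66501 >1
  x=-4.915: |R|=1.11776 >1
Stable set (-4.8000, 0).

(-4.8000,0); λ=-11 ⇒ h* = (24/5)/11 = 0.4364.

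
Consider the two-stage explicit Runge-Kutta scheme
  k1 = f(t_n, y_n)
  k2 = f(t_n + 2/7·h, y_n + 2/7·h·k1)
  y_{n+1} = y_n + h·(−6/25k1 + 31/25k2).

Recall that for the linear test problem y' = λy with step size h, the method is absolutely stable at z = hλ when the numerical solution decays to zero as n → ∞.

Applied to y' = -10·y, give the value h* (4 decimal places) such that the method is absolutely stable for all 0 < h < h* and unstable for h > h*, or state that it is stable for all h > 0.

(-2.8226,0); λ=-10 ⇒ h* = (175/62)/10 = 0.2823.

Set f=λy, z=hλ:
  k1=λy_n ⇒ h·k1=z·y_n;  k2=λ(1+2/7z)y_n ⇒ h·k2=z(1+2/7z)y_n
  y_{n+1}/y_n = 1 − 6/25z + 31/25z(1+2/7z) = 1 + z + 62/175z²
  so R(z) = 1 + z + 62/175z².

Find x<0 with |R(x)|<1.
x=-0.58: |R|=0.5392
R=1: x+62/175x²=0 ⇒ x=−175/62=-2.8226; min R=1−1/(4·62/175)=0.2944>−1
Confirm numerically:
  x=-2.759: |R|=0.93785 <1
  x=-2.458: |R|=0.68251 <1
  x=-1.754: |R|=0.33597 <1
  x=-1.373: |R|=0.29487 <1
  x=-3.326: |R|=1.59321 >1
  x=-3.171: |R|=1.39143 >1
  x=-2.987: |R|=1.17400 >1
Interval (-2.8226, 0).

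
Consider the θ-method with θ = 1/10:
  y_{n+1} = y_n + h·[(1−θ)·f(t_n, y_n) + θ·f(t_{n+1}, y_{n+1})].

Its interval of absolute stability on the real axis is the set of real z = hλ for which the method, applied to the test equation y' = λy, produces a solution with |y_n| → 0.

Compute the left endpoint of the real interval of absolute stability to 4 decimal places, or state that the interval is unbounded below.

z* = -2.5000.

Test eqn y'=λy, z=hλ:
  y_{n+1} = y_n + z·[9/10·y_n + 1/10·y_{n+1}] ⇒ (1 − 1/10z)y_{n+1} = (1 + 9/10z)y_n
  Hence R(z) = (1 + 9/10z)/(1 − 1/10z).

Find x<0 with |R(x)|<1.
x=-0.39: |R|=0.6246
R=−1: 1+9/10x = −1+1/10x ⇒ -4/5x=2 ⇒ x=2/(-4/5)=-2.5000
Confirm numerically:
  x=-2.245: |R|=0.83340 <1
  x=-1.338: |R|=0.18010 <1
  x=-1.262: |R|=0.12058 <1
  x=-2.867: |R|=1.22818 >1
  x=-2.750: |R|=1.15686 >1
  x=-2.603: |R|=1.06538 >1
Stable set (-2.5000, 0).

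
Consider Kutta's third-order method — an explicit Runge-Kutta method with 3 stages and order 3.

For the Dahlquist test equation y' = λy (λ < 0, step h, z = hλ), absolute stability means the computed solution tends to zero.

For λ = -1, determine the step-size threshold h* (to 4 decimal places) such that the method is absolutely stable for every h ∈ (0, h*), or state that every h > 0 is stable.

(-2.5127,0); λ=-1 ⇒ h* = 2.5127.

Test eqn y'=λy, z=hλ:
  order 3, 3-stage ⇒ R(z)=1+z+z^2/2+z^3/6
  (e.g. R(-1.33)=0.16234, |R|=0.16234)

Boundary: |R(x)|=1, x<0.
x=-1.33: |R|=0.1623
|R(-2.09)|=0.4275 |R(-1.68)|=0.0591 |R(-1.23)|=0.2163
Bisect:
  x_lo=-3.0732 |R|=2.1885  x_hi=-0.0816 |R|=0.9216
  mid=-1.57741 |R|=0.01254 →hi
  mid=-2.32531 |R|=0.71730 →hi
  mid=-2.69927 |R|=1.33407 →lo
  mid=-2.51229 |R|=0.99925 →hi
  mid=-2.60578 |R|=1.15964 →lo
  mid=-2.55903 |R|=1.07774 →lo
  mid=-2.53566 |R|=1.03808 →lo
  mid=-2.52398 |R|=1.01856 →lo
  mid=-2.51813 |R|=1.00888 →lo
  ...
  [-2.51284,-2.51266] ⇒ x*=-2.5127
Stable set (-2.5127, 0).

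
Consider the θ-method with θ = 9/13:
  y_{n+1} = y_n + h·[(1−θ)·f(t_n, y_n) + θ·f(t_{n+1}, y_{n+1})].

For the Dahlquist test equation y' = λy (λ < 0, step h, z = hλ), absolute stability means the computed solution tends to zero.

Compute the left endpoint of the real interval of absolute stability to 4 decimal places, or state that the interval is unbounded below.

unbounded; (−∞, 0).

Set f=λy, z=hλ:
  y_{n+1} = y_n + z·[4/13·y_n + 9/13·y_{n+1}] ⇒ (1 − 9/13z)y_{n+1} = (1 + 4/13z)y_n
  so R(z) = (1 + 4/13z)/(1 − 9/13z).

Boundary: |R(x)|=1, x<0.
x=-1.01: |R|=0.4056
x=-2: |R|=0.1613
x=-10: |R|=0.2621
x=-100: |R|=0.4239
θ=9/13≥1/2 ⇒ |1+4/13x|<|1−9/13x| ∀x<0 ⇒ unbounded interval.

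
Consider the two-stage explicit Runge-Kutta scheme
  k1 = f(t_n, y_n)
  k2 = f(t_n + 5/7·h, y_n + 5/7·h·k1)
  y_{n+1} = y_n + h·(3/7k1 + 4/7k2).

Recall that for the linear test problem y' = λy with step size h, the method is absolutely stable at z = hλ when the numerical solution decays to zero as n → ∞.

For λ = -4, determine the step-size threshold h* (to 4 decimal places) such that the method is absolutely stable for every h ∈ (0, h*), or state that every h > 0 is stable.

(-2.4500,0); λ=-4 ⇒ h* = (49/20)/4 = 0.6125.

On y'=λy, z=hλ:
  k1=λy_n ⇒ h·k1=z·y_n;  k2=λ(1+5/7z)y_n ⇒ h·k2=z(1+5/7z)y_n
  y_{n+1}/y_n = 1 + 3/7z + 4/7z(1+5/7z) = 1 + z + 20/49z²
  R(z) = 1 + z + 20/49z².

Solve |R(x)|<1 on ℝ⁻.
x=-1.61: |R|=0.4480
R=1: x+20/49x²=0 ⇒ x=−49/20=-2.4500; min R=1−1/(4·20/49)=0.3875>−1
Confirm numerically:
  x=-2.406: |R|=0.95679 <1
  x=-2.082: |R|=0.68728 <1
  x=-1.814: |R|=0.52910 <1
  x=-1.328: |R|=0.39183 <1
  x=-2.936: |R|=1.58241 >1
  x=-2.830: |R|=1.43894 >1
Stable set (-2.4500, 0).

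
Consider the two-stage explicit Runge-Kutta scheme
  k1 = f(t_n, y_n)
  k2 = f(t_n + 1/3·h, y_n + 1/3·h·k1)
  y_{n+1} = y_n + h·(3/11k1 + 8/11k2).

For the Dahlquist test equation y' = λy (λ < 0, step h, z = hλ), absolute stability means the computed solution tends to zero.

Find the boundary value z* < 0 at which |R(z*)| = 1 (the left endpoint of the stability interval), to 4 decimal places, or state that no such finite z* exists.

Test eqn y'=λy, z=hλ:
  k1=λy_n ⇒ h·k1=z·y_n;  k2=λ(1+1/3z)y_n ⇒ h·k2=z(1+1/3z)y_n
  y_{n+1}/y_n = 1 + 3/11z + 8/11z(1+1/3z) = 1 + z + 8/33z²
  ⇒ R(z) = 1 + z + 8/33z².

Need |R(x)|<1, x<0.
x=-0.4: |R|=0.6388
R=1: x+8/33x²=0 ⇒ x=−33/8=-4.1250; min R=1−1/(4·8/33)=-0.0312>−1
Confirm numerically:
  x=-3.467: |R|=0.44696 <1
  x=-3.289: |R|=0.33343 <1
  x=-3.219: |R|=0.29299 <1
  x=-2.169: |R|=0.02850 <1
  x=-4.653: |R|=1.59558 >1
  x=-4.228: |R|=1.10557 >1
Interval (-4.1250, 0).

left endpoint -4.1250.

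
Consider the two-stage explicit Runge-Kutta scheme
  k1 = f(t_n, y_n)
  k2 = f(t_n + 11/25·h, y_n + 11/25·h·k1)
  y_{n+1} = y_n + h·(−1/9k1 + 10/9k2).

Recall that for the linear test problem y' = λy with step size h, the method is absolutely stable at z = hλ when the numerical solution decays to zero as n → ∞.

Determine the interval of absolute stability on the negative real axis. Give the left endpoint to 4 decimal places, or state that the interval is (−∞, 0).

Set f=λy, z=hλ:
  k1=λy_n ⇒ h·k1=z·y_n;  k2=λ(1+11/25z)y_n ⇒ h·k2=z(1+11/25z)y_n
  y_{n+1}/y_n = 1 − 1/9z + 10/9z(1+11/25z) = 1 + z + 22/45z²
  so R(z) = 1 + z + 22/45z².

Boundary: |R(x)|=1, x<0.
x=-1.58: |R|=0.6405
R=1: x+22/45x²=0 ⇒ x=−45/22=-2.0455; min R=1−1/(4·22/45)=0.4886>−1
Confirm numerically:
  x=-1.695: |R|=0.70959 <1
  x=-1.164: |R|=0.49839 <1
  x=-0.927: |R|=0.49312 <1
  x=-2.608: |R|=1.71726 >1
  x=-2.158: |R|=1.11874 >1
Stable set (-2.0455, 0).

(-2.0455, 0).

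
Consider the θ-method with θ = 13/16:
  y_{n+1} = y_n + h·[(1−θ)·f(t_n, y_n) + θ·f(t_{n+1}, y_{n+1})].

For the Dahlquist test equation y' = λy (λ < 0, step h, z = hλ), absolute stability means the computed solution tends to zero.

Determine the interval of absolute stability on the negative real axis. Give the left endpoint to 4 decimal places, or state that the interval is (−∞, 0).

unbounded; (−∞, 0).

Test eqn y'=λy, z=hλ:
  y_{n+1} = y_n + z·[3/16·y_n + 13/16·y_{n+1}] ⇒ (1 − 13/16z)y_{n+1} = (1 + 3/16z)y_n
  R(z) = (1 + 3/16z)/(1 − 13/16z).

Find x<0 with |R(x)|<1.
x=-0.83: |R|=0.5043
x=-2: |R|=0.2381
x=-10: |R|=0.0959
x=-100: |R|=0.2158
θ=13/16≥1/2 ⇒ |1+3/16x|<|1−13/16x| ∀x<0 ⇒ interval (−∞,0).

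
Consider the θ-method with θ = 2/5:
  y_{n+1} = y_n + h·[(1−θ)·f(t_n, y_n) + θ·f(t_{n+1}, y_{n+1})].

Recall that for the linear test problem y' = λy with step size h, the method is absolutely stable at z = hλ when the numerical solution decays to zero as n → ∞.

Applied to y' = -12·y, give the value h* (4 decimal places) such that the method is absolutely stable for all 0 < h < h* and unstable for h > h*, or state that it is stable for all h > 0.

With y'=λy (z=hλ):
  y_{n+1} = y_n + z·[3/5·y_n + 2/5·y_{n+1}] ⇒ (1 − 2/5z)y_{n+1} = (1 + 3/5z)y_n
  ⇒ R(z) = (1 + 3/5z)/(1 − 2/5z).

Solve |R(x)|<1 on ℝ⁻.
x=-1.3: |R|=0.1447
R=−1: 1+3/5x = −1+2/5x ⇒ -1/5x=2 ⇒ x=2/(-1/5)=-10.0000
Confirm numerically:
  x=-8.752: |R|=0.94454 <1
  x=-6.164: |R|=0.77862 <1
  x=-4.667: |R|=0.62795 <1
  x=-10.264: |R|=1.01034 >1
  x=-10.121: |R|=1.00479 >1
Stable set (-10.0000, 0).

(-10.0000,0); λ=-12 ⇒ h* = (10)/12 = 0.8333.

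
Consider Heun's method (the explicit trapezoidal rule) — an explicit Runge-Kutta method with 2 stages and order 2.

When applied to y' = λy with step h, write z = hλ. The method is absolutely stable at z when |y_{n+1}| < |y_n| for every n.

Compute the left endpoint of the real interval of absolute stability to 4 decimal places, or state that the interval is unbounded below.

With y'=λy (z=hλ):
  order 2, 2-stage ⇒ R(z)=1+z+z^2/2
  (e.g. R(-0.88)=0.50720, |R|=0.50720)

Boundary: |R(x)|=1, x<0.
x=-0.88: |R|=0.5072
|R(-2.25)|=1.2812 |R(-1.92)|=0.9232 |R(-1.29)|=0.5421
Bisect:
  x_lo=-2.7383 |R|=2.0108  x_hi=-0.2004 |R|=0.8197
  mid=-1.46933 |R|=0.61014 →hi
  mid=-2.10381 |R|=1.10920 →lo
  mid=-1.78657 |R|=0.80935 →hi
  mid=-1.94519 |R|=0.94669 →hi
  mid=-2.02450 |R|=1.02480 →lo
  mid=-1.98484 |R|=0.98496 →hi
  mid=-2.00467 |R|=1.00468 →lo
  mid=-1.99476 |R|=0.99477 →hi
  mid=-1.99972 |R|=0.99972 →hi
  ...
  [-2.00003,-1.99987] ⇒ x*=-2.0000
Stable set (-2.0000, 0).

z* = -2.0000.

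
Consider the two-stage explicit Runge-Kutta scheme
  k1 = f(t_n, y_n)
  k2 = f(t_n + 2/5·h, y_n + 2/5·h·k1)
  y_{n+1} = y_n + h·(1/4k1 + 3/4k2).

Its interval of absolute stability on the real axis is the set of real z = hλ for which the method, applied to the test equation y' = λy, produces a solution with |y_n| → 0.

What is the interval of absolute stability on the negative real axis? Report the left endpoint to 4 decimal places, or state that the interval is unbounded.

(-3.3333, 0).

On y'=λy, z=hλ:
  k1=λy_n ⇒ h·k1=z·y_n;  k2=λ(1+2/5z)y_n ⇒ h·k2=z(1+2/5z)y_n
  y_{n+1}/y_n = 1 + 1/4z + 3/4z(1+2/5z) = 1 + z + 3/10z²
  so R(z) = 1 + z + 3/10z².

Find x<0 with |R(x)|<1.
x=-1.48: |R|=0.1771
R=1: x+3/10x²=0 ⇒ x=−10/3=-3.3333; min R=1−1/(4·3/10)=0.1667>−1
Confirm numerically:
  x=-3.186: |R|=0.85918 <1
  x=-2.475: |R|=0.36269 <1
  x=-2.240: |R|=0.26528 <1
  x=-1.759: |R|=0.16922 <1
  x=-3.825: |R|=1.56419 >1
  x=-3.416: |R|=1.08472 >1
Stable set (-3.3333, 0).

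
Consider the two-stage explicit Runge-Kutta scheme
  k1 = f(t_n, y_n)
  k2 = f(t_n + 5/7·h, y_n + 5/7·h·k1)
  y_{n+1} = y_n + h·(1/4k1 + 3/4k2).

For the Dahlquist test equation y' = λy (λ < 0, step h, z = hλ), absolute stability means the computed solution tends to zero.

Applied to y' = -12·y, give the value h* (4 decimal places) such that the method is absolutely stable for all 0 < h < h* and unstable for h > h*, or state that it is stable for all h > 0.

(-1.8667,0); λ=-12 ⇒ h* = (28/15)/12 = 0.1556.

Set f=λy, z=hλ:
  k1=λy_n ⇒ h·k1=z·y_n;  k2=λ(1+5/7z)y_n ⇒ h·k2=z(1+5/7z)y_n
  y_{n+1}/y_n = 1 + 1/4z + 3/4z(1+5/7z) = 1 + z + 15/28z²
  so R(z) = 1 + z + 15/28z².

Find x<0 with |R(x)|<1.
x=-1.12: |R|=0.5520
R=1: x+15/28x²=0 ⇒ x=−28/15=-1.8667; min R=1−1/(4·15/28)=0.5333>−1
Confirm numerically:
  x=-1.628: |R|=0.79185 <1
  x=-0.946: |R|=0.53342 <1
  x=-0.828: |R|=0.53928 <1
  x=-0.771: |R|=0.54745 <1
  x=-2.036: |R|=1.18469 >1
  x=-1.971: |R|=1.11016 >1
So |R|<1 on (-1.8667, 0).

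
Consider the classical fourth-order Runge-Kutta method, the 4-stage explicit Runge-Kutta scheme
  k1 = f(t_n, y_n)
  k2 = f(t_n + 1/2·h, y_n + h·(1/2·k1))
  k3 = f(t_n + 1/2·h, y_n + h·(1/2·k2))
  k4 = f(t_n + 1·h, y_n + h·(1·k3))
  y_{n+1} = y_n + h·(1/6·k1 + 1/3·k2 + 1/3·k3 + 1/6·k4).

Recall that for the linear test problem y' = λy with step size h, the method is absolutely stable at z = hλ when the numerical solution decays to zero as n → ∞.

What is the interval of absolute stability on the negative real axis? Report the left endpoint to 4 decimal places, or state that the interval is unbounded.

z∈(-2.7853,0).

Test eqn y'=λy, z=hλ:
  order 4, 4-stage ⇒ R(z)=1+z+z^2/2+z^3/6+z^4/24
  (e.g. R(-0.3)=0.74084, |R|=0.74084)

Find x<0 with |R(x)|<1.
x=-0.3: |R|=0.7408
|R(-3.02)|=1.4155 |R(-1.22)|=0.3139 |R(-0.95)|=0.3923
Bisect:
  x_lo=-3.2807 |R|=2.0425  x_hi=-0.2455 |R|=0.7823
  mid=-1.76307 |R|=0.28034 →hi
  mid=-2.52187 |R|=0.67025 →hi
  mid=-2.90128 |R|=1.18942 →lo
  mid=-2.71158 |R|=0.89443 →hi
  mid=-2.80643 |R|=1.03233 →lo
  mid=-2.75900 |R|=0.96108 →hi
  mid=-2.78271 |R|=0.99612 →hi
  mid=-2.79457 |R|=1.01408 →lo
  mid=-2.78864 |R|=1.00506 →lo
  mid=-2.78568 |R|=1.00058 →lo
  ...
  [-2.78531,-2.78512] ⇒ x*=-2.7853
So |R|<1 on (-2.7853, 0).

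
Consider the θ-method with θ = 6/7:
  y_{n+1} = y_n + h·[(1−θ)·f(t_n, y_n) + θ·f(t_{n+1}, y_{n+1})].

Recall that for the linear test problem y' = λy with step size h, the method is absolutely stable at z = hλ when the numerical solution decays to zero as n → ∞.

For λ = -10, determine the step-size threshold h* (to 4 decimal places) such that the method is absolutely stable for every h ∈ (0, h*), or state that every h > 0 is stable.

On y'=λy, z=hλ:
  y_{n+1} = y_n + z·[1/7·y_n + 6/7·y_{n+1}] ⇒ (1 − 6/7z)y_{n+1} = (1 + 1/7z)y_n
  R(z) = (1 + 1/7z)/(1 − 6/7z).

Find x<0 with |R(x)|<1.
x=-1.1: |R|=0.4338
x=-2: |R|=0.2632
x=-10: |R|=0.0448
x=-100: |R|=0.1532
θ=6/7≥1/2 ⇒ |1+1/7x|<|1−6/7x| ∀x<0 ⇒ interval (−∞,0).

(−∞, 0) — no finite endpoint. Any h>0 works for λ=-10.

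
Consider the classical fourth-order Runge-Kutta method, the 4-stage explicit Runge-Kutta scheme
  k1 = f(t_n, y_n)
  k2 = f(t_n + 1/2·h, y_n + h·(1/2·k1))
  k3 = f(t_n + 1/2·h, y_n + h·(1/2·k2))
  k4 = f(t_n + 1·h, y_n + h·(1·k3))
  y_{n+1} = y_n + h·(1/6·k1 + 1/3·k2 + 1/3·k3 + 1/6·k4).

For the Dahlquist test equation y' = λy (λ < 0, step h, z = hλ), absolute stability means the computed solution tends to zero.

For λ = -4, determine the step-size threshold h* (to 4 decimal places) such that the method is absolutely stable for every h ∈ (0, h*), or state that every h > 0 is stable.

(-2.7853,0); λ=-4 ⇒ h* = 0.6963.

On y'=λy, z=hλ:
  order 4, 4-stage ⇒ R(z)=1+z+z^2/2+z^3/6+z^4/24
  (e.g. R(-1.72)=0.27580, |R|=0.27580)

Find x<0 with |R(x)|<1.
x=-1.72: |R|=0.2758
|R(-1.96)|=0.3208 |R(-1.84)|=0.2921 |R(-0.78)|=0.4605
Bisect:
  x_lo=-3.5718 |R|=2.9942  x_hi=-0.1291 |R|=0.8789
  mid=-1.85048 |R|=0.29414 →hi
  mid=-2.71116 |R|=0.89387 →hi
  mid=-3.14150 |R|=1.68400 →lo
  mid=-2.92633 |R|=1.23432 →lo
  mid=-2.81875 |R|=1.05162 →lo
  mid=-2.76496 |R|=0.96977 →hi
  mid=-2.79185 |R|=1.00993 →lo
  mid=-2.77840 |R|=0.98966 →hi
  mid=-2.78513 |R|=0.99975 →hi
  mid=-2.78849 |R|=1.00483 →lo
  ...
  [-2.78534,-2.78513] ⇒ x*=-2.7853
Interval (-2.7853, 0).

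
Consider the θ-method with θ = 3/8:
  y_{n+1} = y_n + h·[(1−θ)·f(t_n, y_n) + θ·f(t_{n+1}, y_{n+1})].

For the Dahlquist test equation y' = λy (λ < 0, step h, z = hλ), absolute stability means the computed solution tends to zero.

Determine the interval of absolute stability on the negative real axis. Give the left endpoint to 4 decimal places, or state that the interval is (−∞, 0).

(-8.0000, 0).

On y'=λy, z=hλ:
  y_{n+1} = y_n + z·[5/8·y_n + 3/8·y_{n+1}] ⇒ (1 − 3/8z)y_{n+1} = (1 + 5/8z)y_n
  so R(z) = (1 + 5/8z)/(1 − 3/8z).

Need |R(x)|<1, x<0.
x=-0.78: |R|=0.3965
R=−1: 1+5/8x = −1+3/8x ⇒ -1/4x=2 ⇒ x=2/(-1/4)=-8.0000
Confirm numerically:
  x=-7.017: |R|=0.93233 <1
  x=-5.623: |R|=0.80884 <1
  x=-4.975: |R|=0.73610 <1
  x=-8.138: |R|=1.00851 >1
  x=-8.023: |R|=1.00143 >1
Interval (-8.0000, 0).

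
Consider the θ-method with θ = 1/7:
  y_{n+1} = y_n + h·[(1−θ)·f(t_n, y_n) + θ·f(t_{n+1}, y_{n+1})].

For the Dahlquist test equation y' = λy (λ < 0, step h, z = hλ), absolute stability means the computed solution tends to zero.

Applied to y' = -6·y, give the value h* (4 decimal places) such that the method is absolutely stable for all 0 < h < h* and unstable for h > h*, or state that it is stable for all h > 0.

With y'=λy (z=hλ):
  y_{n+1} = y_n + z·[6/7·y_n + 1/7·y_{n+1}] ⇒ (1 − 1/7z)y_{n+1} = (1 + 6/7z)y_n
  Hence R(z) = (1 + 6/7z)/(1 − 1/7z).

Find x<0 with |R(x)|<1.
x=-0.47: |R|=0.5596
R=−1: 1+6/7x = −1+1/7x ⇒ -5/7x=2 ⇒ x=2/(-5/7)=-2.8000
Confirm numerically:
  x=-2.249: |R|=0.70213 <1
  x=-2.082: |R|=0.60471 <1
  x=-1.408: |R|=0.17222 <1
  x=-1.120: |R|=0.03448 <1
  x=-3.356: |R|=1.26844 >1
  x=-3.020: |R|=1.10978 >1
So |R|<1 on (-2.8000, 0).

(-2.8000,0); λ=-6 ⇒ h* = (14/5)/6 = 0.4667.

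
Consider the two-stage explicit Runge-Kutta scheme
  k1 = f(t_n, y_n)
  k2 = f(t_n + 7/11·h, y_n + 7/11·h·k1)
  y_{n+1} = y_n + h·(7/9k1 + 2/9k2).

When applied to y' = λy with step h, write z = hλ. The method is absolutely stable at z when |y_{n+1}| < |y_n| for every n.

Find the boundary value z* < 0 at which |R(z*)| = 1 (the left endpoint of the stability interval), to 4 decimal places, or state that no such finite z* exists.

left endpoint -7.0714.

Test eqn y'=λy, z=hλ:
  k1=λy_n ⇒ h·k1=z·y_n;  k2=λ(1+7/11z)y_n ⇒ h·k2=z(1+7/11z)y_n
  y_{n+1}/y_n = 1 + 7/9z + 2/9z(1+7/11z) = 1 + z + 14/99z²
  Hence R(z) = 1 + z + 14/99z².

Need |R(x)|<1, x<0.
x=-1.26: |R|=0.0355
R=1: x+14/99x²=0 ⇒ x=−99/14=-7.0714; min R=1−1/(4·14/99)=-0.7679>−1
Confirm numerically:
  x=-6.473: |R|=0.45221 <1
  x=-3.968: |R|=0.74143 <1
  x=-3.285: |R|=0.75897 <1
  x=-7.248: |R|=1.18098 >1
  x=-7.210: |R|=1.14129 >1
  x=-7.135: |R|=1.06414 >1
Interval (-7.0714, 0).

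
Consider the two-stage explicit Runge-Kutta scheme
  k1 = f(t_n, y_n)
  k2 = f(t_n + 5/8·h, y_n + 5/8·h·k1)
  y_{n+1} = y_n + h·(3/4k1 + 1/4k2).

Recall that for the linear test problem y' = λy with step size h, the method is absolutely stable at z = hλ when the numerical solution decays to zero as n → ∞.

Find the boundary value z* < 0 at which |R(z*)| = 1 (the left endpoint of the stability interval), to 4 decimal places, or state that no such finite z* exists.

left endpoint -6.4000.

On y'=λy, z=hλ:
  k1=λy_n ⇒ h·k1=z·y_n;  k2=λ(1+5/8z)y_n ⇒ h·k2=z(1+5/8z)y_n
  y_{n+1}/y_n = 1 + 3/4z + 1/4z(1+5/8z) = 1 + z + 5/32z²
  so R(z) = 1 + z + 5/32z².

Find x<0 with |R(x)|<1.
x=-1.33: |R|=0.0536
R=1: x+5/32x²=0 ⇒ x=−32/5=-6.4000; min R=1−1/(4·5/32)=-0.6000>−1
Confirm numerically:
  x=-5.488: |R|=0.21796 <1
  x=-5.333: |R|=0.11089 <1
  x=-2.908: |R|=0.58668 <1
  x=-6.911: |R|=1.55180 >1
  x=-6.748: |R|=1.36692 >1
  x=-6.442: |R|=1.04228 >1
Stable set (-6.4000, 0).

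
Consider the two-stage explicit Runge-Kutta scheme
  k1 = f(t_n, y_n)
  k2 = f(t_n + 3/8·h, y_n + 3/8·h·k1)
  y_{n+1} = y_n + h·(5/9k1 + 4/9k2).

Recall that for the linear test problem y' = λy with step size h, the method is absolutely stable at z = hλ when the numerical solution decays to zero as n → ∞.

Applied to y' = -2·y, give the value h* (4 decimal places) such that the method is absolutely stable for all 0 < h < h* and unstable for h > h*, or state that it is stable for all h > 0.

(-6.0000,0); λ=-2 ⇒ h* = (6)/2 = 3.0000.

Set f=λy, z=hλ:
  k1=λy_n ⇒ h·k1=z·y_n;  k2=λ(1+3/8z)y_n ⇒ h·k2=z(1+3/8z)y_n
  y_{n+1}/y_n = 1 + 5/9z + 4/9z(1+3/8z) = 1 + z + 1/6z²
  Hence R(z) = 1 + z + 1/6z².

Solve |R(x)|<1 on ℝ⁻.
x=-1.6: |R|=0.1733
R=1: x+1/6x²=0 ⇒ x=−6=-6.0000; min R=1−1/(4·1/6)=-0.5000>−1
Confirm numerically:
  x=-5.963: |R|=0.96323 <1
  x=-4.609: |R|=0.06852 <1
  x=-3.317: |R|=0.48325 <1
  x=-3.192: |R|=0.49386 <1
  x=-6.444: |R|=1.47686 >1
  x=-6.255: |R|=1.26584 >1
  x=-6.245: |R|=1.25500 >1
Stable set (-6.0000, 0).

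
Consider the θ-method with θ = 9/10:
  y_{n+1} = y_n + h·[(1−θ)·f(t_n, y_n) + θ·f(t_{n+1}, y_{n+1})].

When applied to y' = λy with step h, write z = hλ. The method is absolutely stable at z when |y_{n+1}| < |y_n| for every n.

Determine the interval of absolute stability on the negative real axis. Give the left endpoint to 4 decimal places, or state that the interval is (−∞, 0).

(−∞, 0) — no finite endpoint.

On y'=λy, z=hλ:
  y_{n+1} = y_n + z·[1/10·y_n + 9/10·y_{n+1}] ⇒ (1 − 9/10z)y_{n+1} = (1 + 1/10z)y_n
  ⇒ R(z) = (1 + 1/10z)/(1 − 9/10z).

Find x<0 with |R(x)|<1.
x=-1.7: |R|=0.3281
x=-2: |R|=0.2857
x=-10: |R|=0.0000
x=-100: |R|=0.0989
θ=9/10≥1/2 ⇒ |1+1/10x|<|1−9/10x| ∀x<0 ⇒ unbounded interval.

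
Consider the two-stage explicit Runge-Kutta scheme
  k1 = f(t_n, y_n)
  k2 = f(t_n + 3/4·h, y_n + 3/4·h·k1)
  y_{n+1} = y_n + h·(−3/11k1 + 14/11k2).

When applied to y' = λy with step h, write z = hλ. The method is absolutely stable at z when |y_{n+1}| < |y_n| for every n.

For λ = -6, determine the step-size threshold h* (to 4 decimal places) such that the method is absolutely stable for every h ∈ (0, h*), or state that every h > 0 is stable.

(-1.0476,0); λ=-6 ⇒ h* = (22/21)/6 = 0.1746.

Test eqn y'=λy, z=hλ:
  k1=λy_n ⇒ h·k1=z·y_n;  k2=λ(1+3/4z)y_n ⇒ h·k2=z(1+3/4z)y_n
  y_{n+1}/y_n = 1 − 3/11z + 14/11z(1+3/4z) = 1 + z + 21/22z²
  Hence R(z) = 1 + z + 21/22z².

Find x<0 with |R(x)|<1.
x=-0.55: |R|=0.7388
R=1: x+21/22x²=0 ⇒ x=−22/21=-1.0476; min R=1−1/(4·21/22)=0.7381>−1
Confirm numerically:
  x=-1.026: |R|=0.97883 <1
  x=-0.847: |R|=0.83780 <1
  x=-0.811: |R|=0.81682 <1
  x=-0.739: |R|=0.78230 <1
  x=-1.440: |R|=1.53935 >1
  x=-1.388: |R|=1.45097 >1
  x=-1.268: |R|=1.26674 >1
So |R|<1 on (-1.0476, 0).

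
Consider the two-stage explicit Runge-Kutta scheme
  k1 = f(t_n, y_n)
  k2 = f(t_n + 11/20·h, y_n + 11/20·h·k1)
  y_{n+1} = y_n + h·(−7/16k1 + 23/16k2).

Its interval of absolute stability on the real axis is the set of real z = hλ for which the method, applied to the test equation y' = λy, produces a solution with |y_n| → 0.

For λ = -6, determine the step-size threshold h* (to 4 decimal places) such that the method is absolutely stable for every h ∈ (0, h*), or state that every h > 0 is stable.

Set f=λy, z=hλ:
  k1=λy_n ⇒ h·k1=z·y_n;  k2=λ(1+11/20z)y_n ⇒ h·k2=z(1+11/20z)y_n
  y_{n+1}/y_n = 1 − 7/16z + 23/16z(1+11/20z) = 1 + z + 253/320z²
  Hence R(z) = 1 + z + 253/320z².

Boundary: |R(x)|=1, x<0.
x=-0.52: |R|=0.6938
R=1: x+253/320x²=0 ⇒ x=−320/253=-1.2648; min R=1−1/(4·253/320)=0.6838>−1
Confirm numerically:
  x=-1.070: |R|=0.83519 <1
  x=-0.768: |R|=0.69833 <1
  x=-0.596: |R|=0.68484 <1
  x=-1.765: |R|=1.69797 >1
  x=-1.519: |R|=1.30526 >1
So |R|<1 on (-1.2648, 0).

(-1.2648,0); λ=-6 ⇒ h* = (320/253)/6 = 0.2108.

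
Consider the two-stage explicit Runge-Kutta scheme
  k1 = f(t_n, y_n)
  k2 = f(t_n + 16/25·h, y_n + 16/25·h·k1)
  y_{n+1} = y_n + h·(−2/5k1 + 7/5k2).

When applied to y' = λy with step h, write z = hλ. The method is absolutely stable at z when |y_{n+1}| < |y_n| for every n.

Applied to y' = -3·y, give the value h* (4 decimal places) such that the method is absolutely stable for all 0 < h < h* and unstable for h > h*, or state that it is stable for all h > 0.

(-1.1161,0); λ=-3 ⇒ h* = (125/112)/3 = 0.3720.

Set f=λy, z=hλ:
  k1=λy_n ⇒ h·k1=z·y_n;  k2=λ(1+16/25z)y_n ⇒ h·k2=z(1+16/25z)y_n
  y_{n+1}/y_n = 1 − 2/5z + 7/5z(1+16/25z) = 1 + z + 112/125z²
  ⇒ R(z) = 1 + z + 112/125z².

Solve |R(x)|<1 on ℝ⁻.
x=-1.48: |R|=1.4826
R=1: x+112/125x²=0 ⇒ x=−125/112=-1.1161; min R=1−1/(4·112/125)=0.7210>−1
Confirm numerically:
  x=-0.762: |R|=0.75826 <1
  x=-0.657: |R|=0.72976 <1
  x=-0.523: |R|=0.72208 <1
  x=-0.505: |R|=0.72350 <1
  x=-1.529: |R|=1.56571 >1
  x=-1.449: |R|=1.43224 >1
Stable set (-1.1161, 0).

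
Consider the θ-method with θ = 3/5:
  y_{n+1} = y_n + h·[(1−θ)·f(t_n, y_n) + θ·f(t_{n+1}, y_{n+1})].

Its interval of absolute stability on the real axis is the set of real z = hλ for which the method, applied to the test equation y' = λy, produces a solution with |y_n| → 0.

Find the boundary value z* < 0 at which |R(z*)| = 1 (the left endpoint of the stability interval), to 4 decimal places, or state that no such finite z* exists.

On y'=λy, z=hλ:
  y_{n+1} = y_n + z·[2/5·y_n + 3/5·y_{n+1}] ⇒ (1 − 3/5z)y_{n+1} = (1 + 2/5z)y_n
  so R(z) = (1 + 2/5z)/(1 − 3/5z).

Solve |R(x)|<1 on ℝ⁻.
x=-0.58: |R|=0.5697
x=-2: |R|=0.0909
x=-10: |R|=0.4286
x=-100: |R|=0.6393
θ=3/5≥1/2 ⇒ |1+2/5x|<|1−3/5x| ∀x<0 ⇒ stable on all of ℝ⁻.

(−∞, 0) — no finite endpoint.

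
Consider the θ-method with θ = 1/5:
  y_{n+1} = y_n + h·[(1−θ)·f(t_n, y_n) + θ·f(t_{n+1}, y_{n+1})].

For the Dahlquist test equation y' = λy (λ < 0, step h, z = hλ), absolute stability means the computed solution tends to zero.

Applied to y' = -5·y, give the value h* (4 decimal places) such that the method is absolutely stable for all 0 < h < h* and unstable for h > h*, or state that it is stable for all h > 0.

Set f=λy, z=hλ:
  y_{n+1} = y_n + z·[4/5·y_n + 1/5·y_{n+1}] ⇒ (1 − 1/5z)y_{n+1} = (1 + 4/5z)y_n
  R(z) = (1 + 4/5z)/(1 − 1/5z).

Find x<0 with |R(x)|<1.
x=-1.33: |R|=0.0506
R=−1: 1+4/5x = −1+1/5x ⇒ -3/5x=2 ⇒ x=2/(-3/5)=-3.3333
Confirm numerically:
  x=-2.808: |R|=0.79816 <1
  x=-1.738: |R|=0.28970 <1
  x=-1.652: |R|=0.24173 <1
  x=-1.376: |R|=0.07905 <1
  x=-3.823: |R|=1.16650 >1
  x=-3.671: |R|=1.11683 >1
  x=-3.646: |R|=1.10849 >1
Interval (-3.3333, 0).

(-3.3333,0); λ=-5 ⇒ h* = (10/3)/5 = 0.6667.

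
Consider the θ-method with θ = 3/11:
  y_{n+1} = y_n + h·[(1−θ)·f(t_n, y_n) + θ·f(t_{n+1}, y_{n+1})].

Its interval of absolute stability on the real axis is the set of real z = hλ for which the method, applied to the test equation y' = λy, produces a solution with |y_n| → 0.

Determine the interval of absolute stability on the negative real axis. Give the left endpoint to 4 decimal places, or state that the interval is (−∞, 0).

On y'=λy, z=hλ:
  y_{n+1} = y_n + z·[8/11·y_n + 3/11·y_{n+1}] ⇒ (1 − 3/11z)y_{n+1} = (1 + 8/11z)y_n
  R(z) = (1 + 8/11z)/(1 − 3/11z).

Find x<0 with |R(x)|<1.
x=-1.13: |R|=0.1362
R=−1: 1+8/11x = −1+3/11x ⇒ -5/11x=2 ⇒ x=2/(-5/11)=-4.4000
Confirm numerically:
  x=-3.744: |R|=0.85246 <1
  x=-3.404: |R|=0.76523 <1
  x=-3.254: |R|=0.72402 <1
  x=-1.818: |R|=0.21539 <1
  x=-4.676: |R|=1.05514 >1
  x=-4.489: |R|=1.01819 >1
Stable set (-4.4000, 0).

z∈(-4.4000,0).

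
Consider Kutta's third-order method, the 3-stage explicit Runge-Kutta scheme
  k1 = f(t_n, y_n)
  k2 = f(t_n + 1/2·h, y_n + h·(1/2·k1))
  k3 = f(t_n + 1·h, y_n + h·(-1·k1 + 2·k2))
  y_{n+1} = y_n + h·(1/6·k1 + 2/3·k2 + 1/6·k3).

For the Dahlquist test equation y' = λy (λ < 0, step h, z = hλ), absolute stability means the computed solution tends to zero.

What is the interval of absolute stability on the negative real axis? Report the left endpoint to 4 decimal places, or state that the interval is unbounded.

Test eqn y'=λy, z=hλ:
  order 3, 3-stage ⇒ R(z)=1+z+z^2/2+z^3/6
  (e.g. R(-1.25)=0.20573, |R|=0.20573)

Boundary: |R(x)|=1, x<0.
x=-1.25: |R|=0.2057
|R(-1.83)|=0.1770 |R(-1.59)|=0.0041 |R(-0.77)|=0.4504
Bisect:
  x_lo=-3.3556 |R|=3.0229  x_hi=-0.2901 |R|=0.7479
  mid=-1.82284 |R|=0.17094 →hi
  mid=-2.58922 |R|=1.13023 →lo
  mid=-2.20603 |R|=0.56205 →hi
  mid=-2.39762 |R|=0.82049 →hi
  mid=-2.49342 |R|=0.96851 →hi
  mid=-2.54132 |R|=1.04760 →lo
  mid=-2.51737 |R|=1.00762 →lo
  mid=-2.50540 |R|=0.98796 →hi
  mid=-2.51138 |R|=0.99776 →hi
  mid=-2.51438 |R|=1.00268 →lo
  ...
  [-2.51288,-2.51269] ⇒ x*=-2.5127
Stable set (-2.5127, 0).

(-2.5127, 0).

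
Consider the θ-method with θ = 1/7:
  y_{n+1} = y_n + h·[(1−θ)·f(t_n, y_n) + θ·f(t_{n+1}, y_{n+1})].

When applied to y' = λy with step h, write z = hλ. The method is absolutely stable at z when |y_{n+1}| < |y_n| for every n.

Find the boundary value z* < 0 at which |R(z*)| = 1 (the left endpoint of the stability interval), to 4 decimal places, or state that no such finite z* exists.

With y'=λy (z=hλ):
  y_{n+1} = y_n + z·[6/7·y_n + 1/7·y_{n+1}] ⇒ (1 − 1/7z)y_{n+1} = (1 + 6/7z)y_n
  R(z) = (1 + 6/7z)/(1 − 1/7z).

Solve |R(x)|<1 on ℝ⁻.
x=-1.09: |R|=0.0569
R=−1: 1+6/7x = −1+1/7x ⇒ -5/7x=2 ⇒ x=2/(-5/7)=-2.8000
Confirm numerically:
  x=-2.350: |R|=0.75936 <1
  x=-2.279: |R|=0.71926 <1
  x=-2.073: |R|=0.59936 <1
  x=-1.758: |R|=0.40512 <1
  x=-3.379: |R|=1.27893 >1
  x=-3.078: |R|=1.13792 >1
Stable set (-2.8000, 0).

z* = -2.8000.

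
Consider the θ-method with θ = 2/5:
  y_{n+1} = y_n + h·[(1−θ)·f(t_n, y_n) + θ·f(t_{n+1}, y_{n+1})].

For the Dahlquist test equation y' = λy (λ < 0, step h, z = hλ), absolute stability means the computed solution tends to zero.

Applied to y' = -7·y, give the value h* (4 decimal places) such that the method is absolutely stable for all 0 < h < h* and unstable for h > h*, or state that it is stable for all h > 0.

(-10.0000,0); λ=-7 ⇒ h* = (10)/7 = 1.4286.

On y'=λy, z=hλ:
  y_{n+1} = y_n + z·[3/5·y_n + 2/5·y_{n+1}] ⇒ (1 − 2/5z)y_{n+1} = (1 + 3/5z)y_n
  Hence R(z) = (1 + 3/5z)/(1 − 2/5z).

Find x<0 with |R(x)|<1.
x=-0.54: |R|=0.5559
R=−1: 1+3/5x = −1+2/5x ⇒ -1/5x=2 ⇒ x=2/(-1/5)=-10.0000
Confirm numerically:
  x=-8.758: |R|=0.94484 <1
  x=-6.297: |R|=0.78953 <1
  x=-5.905: |R|=0.75640 <1
  x=-4.329: |R|=0.58479 <1
  x=-10.160: |R|=1.00632 >1
  x=-10.118: |R|=1.00468 >1
Stable set (-10.0000, 0).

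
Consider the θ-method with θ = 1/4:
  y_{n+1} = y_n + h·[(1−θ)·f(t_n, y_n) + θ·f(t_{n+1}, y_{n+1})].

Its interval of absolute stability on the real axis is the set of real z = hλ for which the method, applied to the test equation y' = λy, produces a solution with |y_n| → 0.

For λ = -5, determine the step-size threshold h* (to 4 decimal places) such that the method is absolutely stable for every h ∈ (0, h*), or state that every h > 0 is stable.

(-4.0000,0); λ=-5 ⇒ h* = (4)/5 = 0.8000.

Set f=λy, z=hλ:
  y_{n+1} = y_n + z·[3/4·y_n + 1/4·y_{n+1}] ⇒ (1 − 1/4z)y_{n+1} = (1 + 3/4z)y_n
  ⇒ R(z) = (1 + 3/4z)/(1 − 1/4z).

Boundary: |R(x)|=1, x<0.
x=-0.4: |R|=0.6364
R=−1: 1+3/4x = −1+1/4x ⇒ -1/2x=2 ⇒ x=2/(-1/2)=-4.0000
Confirm numerically:
  x=-3.702: |R|=0.92262 <1
  x=-3.301: |R|=0.80852 <1
  x=-2.587: |R|=0.57097 <1
  x=-2.220: |R|=0.42765 <1
  x=-4.525: |R|=1.12317 >1
  x=-4.043: |R|=1.01069 >1
So |R|<1 on (-4.0000, 0).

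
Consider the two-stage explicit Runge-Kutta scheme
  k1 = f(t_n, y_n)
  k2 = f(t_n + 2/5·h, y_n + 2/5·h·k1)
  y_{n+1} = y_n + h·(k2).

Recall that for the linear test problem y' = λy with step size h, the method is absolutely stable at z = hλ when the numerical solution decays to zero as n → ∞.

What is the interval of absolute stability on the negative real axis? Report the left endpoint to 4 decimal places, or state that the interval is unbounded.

(-2.5000, 0).

On y'=λy, z=hλ:
  k1=λy_n ⇒ h·k1=z·y_n;  k2=λ(1+2/5z)y_n ⇒ h·k2=z(1+2/5z)y_n
  y_{n+1}/y_n = 1 + z(1+2/5z) = 1 + z + 2/5z²
  so R(z) = 1 + z + 2/5z².

Find x<0 with |R(x)|<1.
x=-1.65: |R|=0.4390
R=1: x+2/5x²=0 ⇒ x=−5/2=-2.5000; min R=1−1/(4·2/5)=0.3750>−1
Confirm numerically:
  x=-1.918: |R|=0.55349 <1
  x=-1.510: |R|=0.40204 <1
  x=-1.083: |R|=0.38616 <1
  x=-3.020: |R|=1.62816 >1
  x=-2.967: |R|=1.55424 >1
  x=-2.560: |R|=1.06144 >1
So |R|<1 on (-2.5000, 0).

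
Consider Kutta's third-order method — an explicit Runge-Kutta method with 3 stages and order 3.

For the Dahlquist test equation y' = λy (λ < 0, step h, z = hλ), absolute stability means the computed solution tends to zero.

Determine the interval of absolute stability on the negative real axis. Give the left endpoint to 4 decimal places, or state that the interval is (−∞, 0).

Test eqn y'=λy, z=hλ:
  order 3, 3-stage ⇒ R(z)=1+z+z^2/2+z^3/6
  (e.g. R(-0.93)=0.36839, |R|=0.36839)

Find x<0 with |R(x)|<1.
x=-0.93: |R|=0.3684
|R(-2.75)|=1.4349 |R(-2.44)|=0.8843 |R(-2.27)|=0.6431
Bisect:
  x_lo=-3.3130 |R|=2.8855  x_hi=-0.2853 |R|=0.7515
  mid=-1.79915 |R|=0.15130 →hi
  mid=-2.55606 |R|=1.07265 →lo
  mid=-2.17760 |R|=0.52764 →hi
  mid=-2.36683 |R|=0.77568 →hi
  mid=-2.46145 |R|=0.91762 →hi
  mid=-2.50875 |R|=0.99345 →hi
  mid=-2.53241 |R|=1.03262 →lo
  mid=-2.52058 |R|=1.01293 →lo
  ...
  [-2.51282,-2.51263] ⇒ x*=-2.5127
Stable set (-2.5127, 0).

(-2.5127, 0).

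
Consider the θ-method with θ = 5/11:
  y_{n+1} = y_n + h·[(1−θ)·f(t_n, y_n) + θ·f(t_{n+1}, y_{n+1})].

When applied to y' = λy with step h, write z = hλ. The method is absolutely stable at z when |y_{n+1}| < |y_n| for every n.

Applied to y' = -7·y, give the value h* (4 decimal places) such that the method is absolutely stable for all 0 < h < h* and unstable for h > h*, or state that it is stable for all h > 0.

(-22.0000,0); λ=-7 ⇒ h* = (22)/7 = 3.1429.

On y'=λy, z=hλ:
  y_{n+1} = y_n + z·[6/11·y_n + 5/11·y_{n+1}] ⇒ (1 − 5/11z)y_{n+1} = (1 + 6/11z)y_n
  R(z) = (1 + 6/11z)/(1 − 5/11z).

Need |R(x)|<1, x<0.
x=-1.29: |R|=0.1868
R=−1: 1+6/11x = −1+5/11x ⇒ -1/11x=2 ⇒ x=2/(-1/11)=-22.0000
Confirm numerically:
  x=-16.893: |R|=0.94650 <1
  x=-15.945: |R|=0.93326 <1
  x=-14.341: |R|=0.90739 <1
  x=-11.423: |R|=0.84472 <1
  x=-22.494: |R|=1.00400 >1
  x=-22.257: |R|=1.00210 >1
  x=-22.232: |R|=1.00190 >1
Stable set (-22.0000, 0).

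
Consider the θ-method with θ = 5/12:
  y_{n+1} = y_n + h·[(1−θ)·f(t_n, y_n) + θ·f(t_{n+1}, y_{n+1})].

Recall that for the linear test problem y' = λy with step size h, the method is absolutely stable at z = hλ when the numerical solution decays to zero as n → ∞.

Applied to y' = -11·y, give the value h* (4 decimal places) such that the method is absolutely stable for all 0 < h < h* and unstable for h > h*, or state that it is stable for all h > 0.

On y'=λy, z=hλ:
  y_{n+1} = y_n + z·[7/12·y_n + 5/12·y_{n+1}] ⇒ (1 − 5/12z)y_{n+1} = (1 + 7/12z)y_n
  so R(z) = (1 + 7/12z)/(1 − 5/12z).

Boundary: |R(x)|=1, x<0.
x=-0.33: |R|=0.7099
R=−1: 1+7/12x = −1+5/12x ⇒ -1/6x=2 ⇒ x=2/(-1/6)=-12.0000
Confirm numerically:
  x=-11.010: |R|=0.97047 <1
  x=-8.944: |R|=0.89224 <1
  x=-6.821: |R|=0.77534 <1
  x=-12.315: |R|=1.00856 >1
  x=-12.050: |R|=1.00138 >1
So |R|<1 on (-12.0000, 0).

(-12.0000,0); λ=-11 ⇒ h* = (12)/11 = 1.0909.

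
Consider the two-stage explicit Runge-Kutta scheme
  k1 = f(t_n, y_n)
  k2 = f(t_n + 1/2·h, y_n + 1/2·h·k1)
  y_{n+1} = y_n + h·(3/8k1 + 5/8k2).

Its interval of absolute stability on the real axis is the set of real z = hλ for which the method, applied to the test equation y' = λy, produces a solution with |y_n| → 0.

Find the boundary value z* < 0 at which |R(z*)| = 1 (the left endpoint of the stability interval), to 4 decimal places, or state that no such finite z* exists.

Set f=λy, z=hλ:
  k1=λy_n ⇒ h·k1=z·y_n;  k2=λ(1+1/2z)y_n ⇒ h·k2=z(1+1/2z)y_n
  y_{n+1}/y_n = 1 + 3/8z + 5/8z(1+1/2z) = 1 + z + 5/16z²
  R(z) = 1 + z + 5/16z².

Solve |R(x)|<1 on ℝ⁻.
x=-0.53: |R|=0.5578
R=1: x+5/16x²=0 ⇒ x=−16/5=-3.2000; min R=1−1/(4·5/16)=0.2000>−1
Confirm numerically:
  x=-2.892: |R|=0.72164 <1
  x=-2.362: |R|=0.38145 <1
  x=-2.205: |R|=0.31438 <1
  x=-1.664: |R|=0.20128 <1
  x=-3.551: |R|=1.38950 >1
  x=-3.311: |R|=1.11485 >1
  x=-3.235: |R|=1.03538 >1
Interval (-3.2000, 0).

left endpoint -3.2000.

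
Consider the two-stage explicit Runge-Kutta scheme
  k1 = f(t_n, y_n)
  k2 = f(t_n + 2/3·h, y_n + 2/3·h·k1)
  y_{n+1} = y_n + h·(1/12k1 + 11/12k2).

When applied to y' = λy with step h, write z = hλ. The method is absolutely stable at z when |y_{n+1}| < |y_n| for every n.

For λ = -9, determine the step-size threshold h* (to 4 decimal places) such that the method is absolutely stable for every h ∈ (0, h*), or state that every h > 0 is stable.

Test eqn y'=λy, z=hλ:
  k1=λy_n ⇒ h·k1=z·y_n;  k2=λ(1+2/3z)y_n ⇒ h·k2=z(1+2/3z)y_n
  y_{n+1}/y_n = 1 + 1/12z + 11/12z(1+2/3z) = 1 + z + 11/18z²
  Hence R(z) = 1 + z + 11/18z².

Find x<0 with |R(x)|<1.
x=-0.85: |R|=0.5915
R=1: x+11/18x²=0 ⇒ x=−18/11=-1.6364; min R=1−1/(4·11/18)=0.5909>−1
Confirm numerically:
  x=-1.361: |R|=0.77097 <1
  x=-1.101: |R|=0.63979 <1
  x=-0.712: |R|=0.59780 <1
  x=-1.950: |R|=1.37375 >1
  x=-1.795: |R|=1.17402 >1
Interval (-1.6364, 0).

(-1.6364,0); λ=-9 ⇒ h* = (18/11)/9 = 0.1818.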